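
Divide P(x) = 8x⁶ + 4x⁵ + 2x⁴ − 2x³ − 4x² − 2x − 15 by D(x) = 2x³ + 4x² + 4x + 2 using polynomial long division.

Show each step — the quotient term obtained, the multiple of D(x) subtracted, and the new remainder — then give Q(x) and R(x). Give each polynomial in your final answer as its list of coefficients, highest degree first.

Step 1: lead(8x⁶ + 4x⁵ + 2x⁴ − 2x³ − 4x² − 2x − 15) ÷ lead(D) = 8x⁶ ÷ 2x³ = 4x³. Subtract (4x³)·D = 8x⁶ + 16x⁵ + 16x⁴ + 8x³. Remainder: −12x⁵ − 14x⁴ − 10x³ − 4x² − 2x − 15.
Step 2: lead(−12x⁵ − 14x⁴ − 10x³ − 4x² − 2x − 15) ÷ lead(D) = −12x⁵ ÷ 2x³ = −6x². Subtract (−6x²)·D = −12x⁵ − 24x⁴ − 24x³ − 12x². Remainder: 10x⁴ + 14x³ + 8x² − 2x − 15.
Step 3: lead(10x⁴ + 14x³ + 8x² − 2x − 15) ÷ lead(D) = 10x⁴ ÷ 2x³ = 5x. Subtract (5x)·D = 10x⁴ + 20x³ + 20x² + 10x. Remainder: −6x³ − 12x² − 12x − 15.
Step 4: lead(−6x³ − 12x² − 12x − 15) ÷ lead(D) = −6x³ ÷ 2x³ = −3. Subtract (−3)·D = −6x³ − 12x² − 12x − 6. Remainder: −9.

Q = [4, -6, 5, -3]; R = [-9]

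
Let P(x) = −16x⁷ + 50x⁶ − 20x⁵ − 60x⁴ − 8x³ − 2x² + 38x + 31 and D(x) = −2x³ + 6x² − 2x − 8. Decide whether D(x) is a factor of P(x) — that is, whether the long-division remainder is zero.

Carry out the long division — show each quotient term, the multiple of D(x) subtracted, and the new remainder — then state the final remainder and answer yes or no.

R(x) = 7, so D(x) is not a factor of P(x). no

Step 1: lead(−16x⁷ + 50x⁶ − 20x⁵ − 60x⁴ − 8x³ − 2x² + 38x + 31) ÷ lead(D) = −16x⁷ ÷ −2x³ = 8x⁴. Subtract (8x⁴)·D = −16x⁷ + 48x⁶ − 16x⁵ − 64x⁴. Remainder: 2x⁶ − 4x⁵ + 4x⁴ − 8x³ − 2x² + 38x + 31.
Step 2: lead(2x⁶ − 4x⁵ + 4x⁴ − 8x³ − 2x² + 38x + 31) ÷ lead(D) = 2x⁶ ÷ −2x³ = −x³. Subtract (−x³)·D = 2x⁶ − 6x⁵ + 2x⁴ + 8x³. Remainder: 2x⁵ + 2x⁴ − 16x³ − 2x² + 38x + 31.
Step 3: lead(2x⁵ + 2x⁴ − 16x³ − 2x² + 38x + 31) ÷ lead(D) = 2x⁵ ÷ −2x³ = −x². Subtract (−x²)·D = 2x⁵ − 6x⁴ + 2x³ + 8x². Remainder: 8x⁴ − 18x³ − 10x² + 38x + 31.
Step 4: lead(8x⁴ − 18x³ − 10x² + 38x + 31) ÷ lead(D) = 8x⁴ ÷ −2x³ = −4x. Subtract (−4x)·D = 8x⁴ − 24x³ + 8x² + 32x. Remainder: 6x³ − 18x² + 6x + 31.
Step 5: lead(6x³ − 18x² + 6x + 31) ÷ lead(D) = 6x³ ÷ −2x³ = −3. Subtract (−3)·D = 6x³ − 18x² + 6x + 24. Remainder: 7.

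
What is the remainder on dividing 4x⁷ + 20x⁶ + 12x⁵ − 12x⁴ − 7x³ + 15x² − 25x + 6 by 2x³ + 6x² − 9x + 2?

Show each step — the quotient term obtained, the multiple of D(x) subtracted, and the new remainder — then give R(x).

R(x) = 0

Step 1: lead(4x⁷ + 20x⁶ + 12x⁵ − 12x⁴ − 7x³ + 15x² − 25x + 6) ÷ lead(D) = 4x⁷ ÷ 2x³ = 2x⁴. Subtract (2x⁴)·D = 4x⁷ + 12x⁶ − 18x⁵ + 4x⁴. Remainder: 8x⁶ + 30x⁵ − 16x⁴ − 7x³ + 15x² − 25x + 6.
Step 2: lead(8x⁶ + 30x⁵ − 16x⁴ − 7x³ + 15x² − 25x + 6) ÷ lead(D) = 8x⁶ ÷ 2x³ = 4x³. Subtract (4x³)·D = 8x⁶ + 24x⁵ − 36x⁴ + 8x³. Remainder: 6x⁵ + 20x⁴ − 15x³ + 15x² − 25x + 6.
Step 3: lead(6x⁵ + 20x⁴ − 15x³ + 15x² − 25x + 6) ÷ lead(D) = 6x⁵ ÷ 2x³ = 3x². Subtract (3x²)·D = 6x⁵ + 18x⁴ − 27x³ + 6x². Remainder: 2x⁴ + 12x³ + 9x² − 25x + 6.
Step 4: lead(2x⁴ + 12x³ + 9x² − 25x + 6) ÷ lead(D) = 2x⁴ ÷ 2x³ = x. Subtract (x)·D = 2x⁴ + 6x³ − 9x² + 2x. Remainder: 6x³ + 18x² − 27x + 6.
Step 5: lead(6x³ + 18x² − 27x + 6) ÷ lead(D) = 6x³ ÷ 2x³ = 3. Subtract (3)·D = 6x³ + 18x² − 27x + 6. Remainder: 0.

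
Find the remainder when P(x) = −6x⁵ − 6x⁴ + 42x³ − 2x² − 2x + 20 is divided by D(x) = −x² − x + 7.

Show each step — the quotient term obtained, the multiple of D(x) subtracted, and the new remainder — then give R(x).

Step 1: lead(−6x⁵ − 6x⁴ + 42x³ − 2x² − 2x + 20) ÷ lead(D) = −6x⁵ ÷ −x² = 6x³. Subtract (6x³)·D = −6x⁵ − 6x⁴ + 42x³. Remainder: −2x² − 2x + 20.
Step 2: lead(−2x² − 2x + 20) ÷ lead(D) = −2x² ÷ −x² = 2. Subtract (2)·D = −2x² − 2x + 14. Remainder: 6.

R(x) = 6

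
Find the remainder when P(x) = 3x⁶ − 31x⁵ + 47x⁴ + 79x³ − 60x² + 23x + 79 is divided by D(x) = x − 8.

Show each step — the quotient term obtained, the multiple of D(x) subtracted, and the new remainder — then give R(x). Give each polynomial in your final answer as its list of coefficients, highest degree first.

Step 1: lead(3x⁶ − 31x⁵ + 47x⁴ + 79x³ − 60x² + 23x + 79) ÷ lead(D) = 3x⁶ ÷ x = 3x⁵. Subtract (3x⁵)·D = 3x⁶ − 24x⁵. Remainder: −7x⁵ + 47x⁴ + 79x³ − 60x² + 23x + 79.
Step 2: lead(−7x⁵ + 47x⁴ + 79x³ − 60x² + 23x + 79) ÷ lead(D) = −7x⁵ ÷ x = −7x⁴. Subtract (−7x⁴)·D = −7x⁵ + 56x⁴. Remainder: −9x⁴ + 79x³ − 60x² + 23x + 79.
Step 3: lead(−9x⁴ + 79x³ − 60x² + 23x + 79) ÷ lead(D) = −9x⁴ ÷ x = −9x³. Subtract (−9x³)·D = −9x⁴ + 72x³. Remainder: 7x³ − 60x² + 23x + 79.
Step 4: lead(7x³ − 60x² + 23x + 79) ÷ lead(D) = 7x³ ÷ x = 7x². Subtract (7x²)·D = 7x³ − 56x². Remainder: −4x² + 23x + 79.
Step 5: lead(−4x² + 23x + 79) ÷ lead(D) = −4x² ÷ x = −4x. Subtract (−4x)·D = −4x² + 32x. Remainder: −9x + 79.
Step 6: lead(−9x + 79) ÷ lead(D) = −9x ÷ x = −9. Subtract (−9)·D = −9x + 72. Remainder: 7.

R = [7]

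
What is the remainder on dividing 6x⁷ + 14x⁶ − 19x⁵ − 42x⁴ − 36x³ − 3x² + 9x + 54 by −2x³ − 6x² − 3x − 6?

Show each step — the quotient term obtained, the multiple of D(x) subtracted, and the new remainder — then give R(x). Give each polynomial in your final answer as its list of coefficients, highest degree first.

R = [0]

Step 1: lead(6x⁷ + 14x⁶ − 19x⁵ − 42x⁴ − 36x³ − 3x² + 9x + 54) ÷ lead(D) = 6x⁷ ÷ −2x³ = −3x⁴. Subtract (−3x⁴)·D = 6x⁷ + 18x⁶ + 9x⁵ + 18x⁴. Remainder: −4x⁶ − 28x⁵ − 60x⁴ − 36x³ − 3x² + 9x + 54.
Step 2: lead(−4x⁶ − 28x⁵ − 60x⁴ − 36x³ − 3x² + 9x + 54) ÷ lead(D) = −4x⁶ ÷ −2x³ = 2x³. Subtract (2x³)·D = −4x⁶ − 12x⁵ − 6x⁴ − 12x³. Remainder: −16x⁵ − 54x⁴ − 24x³ − 3x² + 9x + 54.
Step 3: lead(−16x⁵ − 54x⁴ − 24x³ − 3x² + 9x + 54) ÷ lead(D) = −16x⁵ ÷ −2x³ = 8x². Subtract (8x²)·D = −16x⁵ − 48x⁴ − 24x³ − 48x². Remainder: −6x⁴ + 45x² + 9x + 54.
Step 4: lead(−6x⁴ + 45x² + 9x + 54) ÷ lead(D) = −6x⁴ ÷ −2x³ = 3x. Subtract (3x)·D = −6x⁴ − 18x³ − 9x² − 18x. Remainder: 18x³ + 54x² + 27x + 54.
Step 5: lead(18x³ + 54x² + 27x + 54) ÷ lead(D) = 18x³ ÷ −2x³ = −9. Subtract (−9)·D = 18x³ + 54x² + 27x + 54. Remainder: 0.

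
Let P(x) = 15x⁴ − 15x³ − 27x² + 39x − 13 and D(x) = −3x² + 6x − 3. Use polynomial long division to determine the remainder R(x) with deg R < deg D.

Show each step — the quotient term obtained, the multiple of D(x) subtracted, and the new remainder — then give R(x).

Step 1: lead(15x⁴ − 15x³ − 27x² + 39x − 13) ÷ lead(D) = 15x⁴ ÷ −3x² = −5x². Subtract (−5x²)·D = 15x⁴ − 30x³ + 15x². Remainder: 15x³ − 42x² + 39x − 13.
Step 2: lead(15x³ − 42x² + 39x − 13) ÷ lead(D) = 15x³ ÷ −3x² = −5x. Subtract (−5x)·D = 15x³ − 30x² + 15x. Remainder: −12x² + 24x − 13.
Step 3: lead(−12x² + 24x − 13) ÷ lead(D) = −12x² ÷ −3x² = 4. Subtract (4)·D = −12x² + 24x − 12. Remainder: −1.

R(x) = −1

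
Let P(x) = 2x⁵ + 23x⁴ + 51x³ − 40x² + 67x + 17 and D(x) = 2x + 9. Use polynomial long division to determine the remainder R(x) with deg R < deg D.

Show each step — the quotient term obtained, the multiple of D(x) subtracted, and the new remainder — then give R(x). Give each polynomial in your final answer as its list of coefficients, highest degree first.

Step 1: lead(2x⁵ + 23x⁴ + 51x³ − 40x² + 67x + 17) ÷ lead(D) = 2x⁵ ÷ 2x = x⁴. Subtract (x⁴)·D = 2x⁵ + 9x⁴. Remainder: 14x⁴ + 51x³ − 40x² + 67x + 17.
Step 2: lead(14x⁴ + 51x³ − 40x² + 67x + 17) ÷ lead(D) = 14x⁴ ÷ 2x = 7x³. Subtract (7x³)·D = 14x⁴ + 63x³. Remainder: −12x³ − 40x² + 67x + 17.
Step 3: lead(−12x³ − 40x² + 67x + 17) ÷ lead(D) = −12x³ ÷ 2x = −6x². Subtract (−6x²)·D = −12x³ − 54x². Remainder: 14x² + 67x + 17.
Step 4: lead(14x² + 67x + 17) ÷ lead(D) = 14x² ÷ 2x = 7x. Subtract (7x)·D = 14x² + 63x. Remainder: 4x + 17.
Step 5: lead(4x + 17) ÷ lead(D) = 4x ÷ 2x = 2. Subtract (2)·D = 4x + 18. Remainder: −1.

R = [-1]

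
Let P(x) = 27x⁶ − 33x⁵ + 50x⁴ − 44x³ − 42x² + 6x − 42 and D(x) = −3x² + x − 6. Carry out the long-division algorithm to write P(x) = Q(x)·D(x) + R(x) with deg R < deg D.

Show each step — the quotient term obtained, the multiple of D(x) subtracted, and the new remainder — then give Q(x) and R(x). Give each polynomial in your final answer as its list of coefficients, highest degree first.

Q = [-9, 8, 4, 0, 6]; R = [-6]

Step 1: lead(27x⁶ − 33x⁵ + 50x⁴ − 44x³ − 42x² + 6x − 42) ÷ lead(D) = 27x⁶ ÷ −3x² = −9x⁴. Subtract (−9x⁴)·D = 27x⁶ − 9x⁵ + 54x⁴. Remainder: −24x⁵ − 4x⁴ − 44x³ − 42x² + 6x − 42.
Step 2: lead(−24x⁵ − 4x⁴ − 44x³ − 42x² + 6x − 42) ÷ lead(D) = −24x⁵ ÷ −3x² = 8x³. Subtract (8x³)·D = −24x⁵ + 8x⁴ − 48x³. Remainder: −12x⁴ + 4x³ − 42x² + 6x − 42.
Step 3: lead(−12x⁴ + 4x³ − 42x² + 6x − 42) ÷ lead(D) = −12x⁴ ÷ −3x² = 4x². Subtract (4x²)·D = −12x⁴ + 4x³ − 24x². Remainder: −18x² + 6x − 42.
Step 4: lead(−18x² + 6x − 42) ÷ lead(D) = −18x² ÷ −3x² = 6. Subtract (6)·D = −18x² + 6x − 36. Remainder: −6.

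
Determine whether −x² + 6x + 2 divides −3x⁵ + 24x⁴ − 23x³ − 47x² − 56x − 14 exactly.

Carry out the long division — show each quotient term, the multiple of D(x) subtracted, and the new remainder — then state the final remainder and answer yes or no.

Step 1: lead(−3x⁵ + 24x⁴ − 23x³ − 47x² − 56x − 14) ÷ lead(D) = −3x⁵ ÷ −x² = 3x³. Subtract (3x³)·D = −3x⁵ + 18x⁴ + 6x³. Remainder: 6x⁴ − 29x³ − 47x² − 56x − 14.
Step 2: lead(6x⁴ − 29x³ − 47x² − 56x − 14) ÷ lead(D) = 6x⁴ ÷ −x² = −6x². Subtract (−6x²)·D = 6x⁴ − 36x³ − 12x². Remainder: 7x³ − 35x² − 56x − 14.
Step 3: lead(7x³ − 35x² − 56x − 14) ÷ lead(D) = 7x³ ÷ −x² = −7x. Subtract (−7x)·D = 7x³ − 42x² − 14x. Remainder: 7x² − 42x − 14.
Step 4: lead(7x² − 42x − 14) ÷ lead(D) = 7x² ÷ −x² = −7. Subtract (−7)·D = 7x² − 42x − 14. Remainder: 0.

R(x) = 0, so D(x) is a factor of P(x). yes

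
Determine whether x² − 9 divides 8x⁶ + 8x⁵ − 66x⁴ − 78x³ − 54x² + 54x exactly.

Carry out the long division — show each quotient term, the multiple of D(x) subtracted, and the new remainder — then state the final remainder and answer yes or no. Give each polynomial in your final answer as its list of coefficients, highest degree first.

R = [0], so D(x) is a factor of P(x). yes

Step 1: lead(8x⁶ + 8x⁵ − 66x⁴ − 78x³ − 54x² + 54x) ÷ lead(D) = 8x⁶ ÷ x² = 8x⁴. Subtract (8x⁴)·D = 8x⁶ − 72x⁴. Remainder: 8x⁵ + 6x⁴ − 78x³ − 54x² + 54x.
Step 2: lead(8x⁵ + 6x⁴ − 78x³ − 54x² + 54x) ÷ lead(D) = 8x⁵ ÷ x² = 8x³. Subtract (8x³)·D = 8x⁵ − 72x³. Remainder: 6x⁴ − 6x³ − 54x² + 54x.
Step 3: lead(6x⁴ − 6x³ − 54x² + 54x) ÷ lead(D) = 6x⁴ ÷ x² = 6x². Subtract (6x²)·D = 6x⁴ − 54x². Remainder: −6x³ + 54x.
Step 4: lead(−6x³ + 54x) ÷ lead(D) = −6x³ ÷ x² = −6x. Subtract (−6x)·D = −6x³ + 54x. Remainder: 0.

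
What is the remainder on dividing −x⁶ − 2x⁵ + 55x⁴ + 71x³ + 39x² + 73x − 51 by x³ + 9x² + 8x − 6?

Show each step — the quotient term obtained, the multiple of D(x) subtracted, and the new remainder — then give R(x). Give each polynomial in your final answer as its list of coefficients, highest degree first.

R = [1, 3]

Step 1: lead(−x⁶ − 2x⁵ + 55x⁴ + 71x³ + 39x² + 73x − 51) ÷ lead(D) = −x⁶ ÷ x³ = −x³. Subtract (−x³)·D = −x⁶ − 9x⁵ − 8x⁴ + 6x³. Remainder: 7x⁵ + 63x⁴ + 65x³ + 39x² + 73x − 51.
Step 2: lead(7x⁵ + 63x⁴ + 65x³ + 39x² + 73x − 51) ÷ lead(D) = 7x⁵ ÷ x³ = 7x². Subtract (7x²)·D = 7x⁵ + 63x⁴ + 56x³ − 42x². Remainder: 9x³ + 81x² + 73x − 51.
Step 3: lead(9x³ + 81x² + 73x − 51) ÷ lead(D) = 9x³ ÷ x³ = 9. Subtract (9)·D = 9x³ + 81x² + 72x − 54. Remainder: x + 3.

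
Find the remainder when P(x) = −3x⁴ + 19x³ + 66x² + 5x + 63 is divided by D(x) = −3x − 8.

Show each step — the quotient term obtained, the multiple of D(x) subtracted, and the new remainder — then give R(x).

R(x) = 7

Step 1: lead(−3x⁴ + 19x³ + 66x² + 5x + 63) ÷ lead(D) = −3x⁴ ÷ −3x = x³. Subtract (x³)·D = −3x⁴ − 8x³. Remainder: 27x³ + 66x² + 5x + 63.
Step 2: lead(27x³ + 66x² + 5x + 63) ÷ lead(D) = 27x³ ÷ −3x = −9x². Subtract (−9x²)·D = 27x³ + 72x². Remainder: −6x² + 5x + 63.
Step 3: lead(−6x² + 5x + 63) ÷ lead(D) = −6x² ÷ −3x = 2x. Subtract (2x)·D = −6x² − 16x. Remainder: 21x + 63.
Step 4: lead(21x + 63) ÷ lead(D) = 21x ÷ −3x = −7. Subtract (−7)·D = 21x + 56. Remainder: 7.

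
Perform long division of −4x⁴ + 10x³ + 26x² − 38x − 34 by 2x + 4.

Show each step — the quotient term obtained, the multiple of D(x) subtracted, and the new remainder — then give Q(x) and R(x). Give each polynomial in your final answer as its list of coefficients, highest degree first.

Q = [-2, 9, -5, -9]; R = [2]

Step 1: lead(−4x⁴ + 10x³ + 26x² − 38x − 34) ÷ lead(D) = −4x⁴ ÷ 2x = −2x³. Subtract (−2x³)·D = −4x⁴ − 8x³. Remainder: 18x³ + 26x² − 38x − 34.
Step 2: lead(18x³ + 26x² − 38x − 34) ÷ lead(D) = 18x³ ÷ 2x = 9x². Subtract (9x²)·D = 18x³ + 36x². Remainder: −10x² − 38x − 34.
Step 3: lead(−10x² − 38x − 34) ÷ lead(D) = −10x² ÷ 2x = −5x. Subtract (−5x)·D = −10x² − 20x. Remainder: −18x − 34.
Step 4: lead(−18x − 34) ÷ lead(D) = −18x ÷ 2x = −9. Subtract (−9)·D = −18x − 36. Remainder: 2.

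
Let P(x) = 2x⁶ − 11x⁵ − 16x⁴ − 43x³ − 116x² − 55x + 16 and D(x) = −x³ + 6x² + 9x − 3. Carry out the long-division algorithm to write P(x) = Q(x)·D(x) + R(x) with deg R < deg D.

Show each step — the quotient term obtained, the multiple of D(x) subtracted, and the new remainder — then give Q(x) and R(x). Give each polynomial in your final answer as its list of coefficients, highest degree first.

Step 1: lead(2x⁶ − 11x⁵ − 16x⁴ − 43x³ − 116x² − 55x + 16) ÷ lead(D) = 2x⁶ ÷ −x³ = −2x³. Subtract (−2x³)·D = 2x⁶ − 12x⁵ − 18x⁴ + 6x³. Remainder: x⁵ + 2x⁴ − 49x³ − 116x² − 55x + 16.
Step 2: lead(x⁵ + 2x⁴ − 49x³ − 116x² − 55x + 16) ÷ lead(D) = x⁵ ÷ −x³ = −x². Subtract (−x²)·D = x⁵ − 6x⁴ − 9x³ + 3x². Remainder: 8x⁴ − 40x³ − 119x² − 55x + 16.
Step 3: lead(8x⁴ − 40x³ − 119x² − 55x + 16) ÷ lead(D) = 8x⁴ ÷ −x³ = −8x. Subtract (−8x)·D = 8x⁴ − 48x³ − 72x² + 24x. Remainder: 8x³ − 47x² − 79x + 16.
Step 4: lead(8x³ − 47x² − 79x + 16) ÷ lead(D) = 8x³ ÷ −x³ = −8. Subtract (−8)·D = 8x³ − 48x² − 72x + 24. Remainder: x² − 7x − 8.

Q = [-2, -1, -8, -8]; R = [1, -7, -8]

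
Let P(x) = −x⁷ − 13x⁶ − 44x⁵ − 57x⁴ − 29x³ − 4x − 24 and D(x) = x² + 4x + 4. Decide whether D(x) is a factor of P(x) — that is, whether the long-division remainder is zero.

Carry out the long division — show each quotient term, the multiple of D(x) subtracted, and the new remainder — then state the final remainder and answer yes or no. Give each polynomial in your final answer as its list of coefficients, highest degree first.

R = [8], so D(x) is not a factor of P(x). no

Step 1: lead(−x⁷ − 13x⁶ − 44x⁵ − 57x⁴ − 29x³ − 4x − 24) ÷ lead(D) = −x⁷ ÷ x² = −x⁵. Subtract (−x⁵)·D = −x⁷ − 4x⁶ − 4x⁵. Remainder: −9x⁶ − 40x⁵ − 57x⁴ − 29x³ − 4x − 24.
Step 2: lead(−9x⁶ − 40x⁵ − 57x⁴ − 29x³ − 4x − 24) ÷ lead(D) = −9x⁶ ÷ x² = −9x⁴. Subtract (−9x⁴)·D = −9x⁶ − 36x⁵ − 36x⁴. Remainder: −4x⁵ − 21x⁴ − 29x³ − 4x − 24.
Step 3: lead(−4x⁵ − 21x⁴ − 29x³ − 4x − 24) ÷ lead(D) = −4x⁵ ÷ x² = −4x³. Subtract (−4x³)·D = −4x⁵ − 16x⁴ − 16x³. Remainder: −5x⁴ − 13x³ − 4x − 24.
Step 4: lead(−5x⁴ − 13x³ − 4x − 24) ÷ lead(D) = −5x⁴ ÷ x² = −5x². Subtract (−5x²)·D = −5x⁴ − 20x³ − 20x². Remainder: 7x³ + 20x² − 4x − 24.
Step 5: lead(7x³ + 20x² − 4x − 24) ÷ lead(D) = 7x³ ÷ x² = 7x. Subtract (7x)·D = 7x³ + 28x² + 28x. Remainder: −8x² − 32x − 24.
Step 6: lead(−8x² − 32x − 24) ÷ lead(D) = −8x² ÷ x² = −8. Subtract (−8)·D = −8x² − 32x − 32. Remainder: 8.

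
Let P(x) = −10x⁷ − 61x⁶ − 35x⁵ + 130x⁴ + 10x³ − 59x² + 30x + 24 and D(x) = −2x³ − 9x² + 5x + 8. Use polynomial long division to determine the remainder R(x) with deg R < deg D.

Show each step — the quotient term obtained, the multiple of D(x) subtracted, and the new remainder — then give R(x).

Step 1: lead(−10x⁷ − 61x⁶ − 35x⁵ + 130x⁴ + 10x³ − 59x² + 30x + 24) ÷ lead(D) = −10x⁷ ÷ −2x³ = 5x⁴. Subtract (5x⁴)·D = −10x⁷ − 45x⁶ + 25x⁵ + 40x⁴. Remainder: −16x⁶ − 60x⁵ + 90x⁴ + 10x³ − 59x² + 30x + 24.
Step 2: lead(−16x⁶ − 60x⁵ + 90x⁴ + 10x³ − 59x² + 30x + 24) ÷ lead(D) = −16x⁶ ÷ −2x³ = 8x³. Subtract (8x³)·D = −16x⁶ − 72x⁵ + 40x⁴ + 64x³. Remainder: 12x⁵ + 50x⁴ − 54x³ − 59x² + 30x + 24.
Step 3: lead(12x⁵ + 50x⁴ − 54x³ − 59x² + 30x + 24) ÷ lead(D) = 12x⁵ ÷ −2x³ = −6x². Subtract (−6x²)·D = 12x⁵ + 54x⁴ − 30x³ − 48x². Remainder: −4x⁴ − 24x³ − 11x² + 30x + 24.
Step 4: lead(−4x⁴ − 24x³ − 11x² + 30x + 24) ÷ lead(D) = −4x⁴ ÷ −2x³ = 2x. Subtract (2x)·D = −4x⁴ − 18x³ + 10x² + 16x. Remainder: −6x³ − 21x² + 14x + 24.
Step 5: lead(−6x³ − 21x² + 14x + 24) ÷ lead(D) = −6x³ ÷ −2x³ = 3. Subtract (3)·D = −6x³ − 27x² + 15x + 24. Remainder: 6x² − x.

R(x) = 6x² − x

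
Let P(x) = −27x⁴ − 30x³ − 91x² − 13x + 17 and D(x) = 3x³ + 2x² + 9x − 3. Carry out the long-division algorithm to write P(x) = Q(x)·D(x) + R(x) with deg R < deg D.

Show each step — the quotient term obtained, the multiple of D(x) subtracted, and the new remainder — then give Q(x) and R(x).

Q(x) = −9x − 4; R(x) = −2x² − 4x + 5

Step 1: lead(−27x⁴ − 30x³ − 91x² − 13x + 17) ÷ lead(D) = −27x⁴ ÷ 3x³ = −9x. Subtract (−9x)·D = −27x⁴ − 18x³ − 81x² + 27x. Remainder: −12x³ − 10x² − 40x + 17.
Step 2: lead(−12x³ − 10x² − 40x + 17) ÷ lead(D) = −12x³ ÷ 3x³ = −4. Subtract (−4)·D = −12x³ − 8x² − 36x + 12. Remainder: −2x² − 4x + 5.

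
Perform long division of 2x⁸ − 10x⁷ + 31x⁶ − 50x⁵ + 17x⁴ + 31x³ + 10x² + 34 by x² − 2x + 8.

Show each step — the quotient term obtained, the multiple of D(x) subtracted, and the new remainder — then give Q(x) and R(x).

Q(x) = 2x⁶ − 6x⁵ + 3x⁴ + 4x³ + x² + x + 4; R(x) = 2

Step 1: lead(2x⁸ − 10x⁷ + 31x⁶ − 50x⁵ + 17x⁴ + 31x³ + 10x² + 34) ÷ lead(D) = 2x⁸ ÷ x² = 2x⁶. Subtract (2x⁶)·D = 2x⁸ − 4x⁷ + 16x⁶. Remainder: −6x⁷ + 15x⁶ − 50x⁵ + 17x⁴ + 31x³ + 10x² + 34.
Step 2: lead(−6x⁷ + 15x⁶ − 50x⁵ + 17x⁴ + 31x³ + 10x² + 34) ÷ lead(D) = −6x⁷ ÷ x² = −6x⁵. Subtract (−6x⁵)·D = −6x⁷ + 12x⁶ − 48x⁵. Remainder: 3x⁶ − 2x⁵ + 17x⁴ + 31x³ + 10x² + 34.
Step 3: lead(3x⁶ − 2x⁵ + 17x⁴ + 31x³ + 10x² + 34) ÷ lead(D) = 3x⁶ ÷ x² = 3x⁴. Subtract (3x⁴)·D = 3x⁶ − 6x⁵ + 24x⁴. Remainder: 4x⁵ − 7x⁴ + 31x³ + 10x² + 34.
Step 4: lead(4x⁵ − 7x⁴ + 31x³ + 10x² + 34) ÷ lead(D) = 4x⁵ ÷ x² = 4x³. Subtract (4x³)·D = 4x⁵ − 8x⁴ + 32x³. Remainder: x⁴ − x³ + 10x² + 34.
Step 5: lead(x⁴ − x³ + 10x² + 34) ÷ lead(D) = x⁴ ÷ x² = x². Subtract (x²)·D = x⁴ − 2x³ + 8x². Remainder: x³ + 2x² + 34.
Step 6: lead(x³ + 2x² + 34) ÷ lead(D) = x³ ÷ x² = x. Subtract (x)·D = x³ − 2x² + 8x. Remainder: 4x² − 8x + 34.
Step 7: lead(4x² − 8x + 34) ÷ lead(D) = 4x² ÷ x² = 4. Subtract (4)·D = 4x² − 8x + 32. Remainder: 2.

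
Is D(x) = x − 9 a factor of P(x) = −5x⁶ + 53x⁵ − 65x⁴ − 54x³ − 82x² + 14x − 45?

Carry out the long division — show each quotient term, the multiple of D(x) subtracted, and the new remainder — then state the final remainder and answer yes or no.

Step 1: lead(−5x⁶ + 53x⁵ − 65x⁴ − 54x³ − 82x² + 14x − 45) ÷ lead(D) = −5x⁶ ÷ x = −5x⁵. Subtract (−5x⁵)·D = −5x⁶ + 45x⁵. Remainder: 8x⁵ − 65x⁴ − 54x³ − 82x² + 14x − 45.
Step 2: lead(8x⁵ − 65x⁴ − 54x³ − 82x² + 14x − 45) ÷ lead(D) = 8x⁵ ÷ x = 8x⁴. Subtract (8x⁴)·D = 8x⁵ − 72x⁴. Remainder: 7x⁴ − 54x³ − 82x² + 14x − 45.
Step 3: lead(7x⁴ − 54x³ − 82x² + 14x − 45) ÷ lead(D) = 7x⁴ ÷ x = 7x³. Subtract (7x³)·D = 7x⁴ − 63x³. Remainder: 9x³ − 82x² + 14x − 45.
Step 4: lead(9x³ − 82x² + 14x − 45) ÷ lead(D) = 9x³ ÷ x = 9x². Subtract (9x²)·D = 9x³ − 81x². Remainder: −x² + 14x − 45.
Step 5: lead(−x² + 14x − 45) ÷ lead(D) = −x² ÷ x = −x. Subtract (−x)·D = −x² + 9x. Remainder: 5x − 45.
Step 6: lead(5x − 45) ÷ lead(D) = 5x ÷ x = 5. Subtract (5)·D = 5x − 45. Remainder: 0.

R(x) = 0, so D(x) is a factor of P(x). yes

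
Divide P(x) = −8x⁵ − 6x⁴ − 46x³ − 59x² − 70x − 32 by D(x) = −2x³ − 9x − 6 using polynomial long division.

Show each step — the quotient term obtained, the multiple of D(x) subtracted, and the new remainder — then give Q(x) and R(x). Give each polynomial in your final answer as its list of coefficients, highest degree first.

Step 1: lead(−8x⁵ − 6x⁴ − 46x³ − 59x² − 70x − 32) ÷ lead(D) = −8x⁵ ÷ −2x³ = 4x². Subtract (4x²)·D = −8x⁵ − 36x³ − 24x². Remainder: −6x⁴ − 10x³ − 35x² − 70x − 32.
Step 2: lead(−6x⁴ − 10x³ − 35x² − 70x − 32) ÷ lead(D) = −6x⁴ ÷ −2x³ = 3x. Subtract (3x)·D = −6x⁴ − 27x² − 18x. Remainder: −10x³ − 8x² − 52x − 32.
Step 3: lead(−10x³ − 8x² − 52x − 32) ÷ lead(D) = −10x³ ÷ −2x³ = 5. Subtract (5)·D = −10x³ − 45x − 30. Remainder: −8x² − 7x − 2.

Q = [4, 3, 5]; R = [-8, -7, -2]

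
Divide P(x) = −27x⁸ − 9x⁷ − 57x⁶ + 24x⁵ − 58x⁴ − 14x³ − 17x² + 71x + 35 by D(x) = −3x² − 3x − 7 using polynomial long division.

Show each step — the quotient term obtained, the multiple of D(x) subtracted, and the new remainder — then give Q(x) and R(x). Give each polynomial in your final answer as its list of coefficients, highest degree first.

Step 1: lead(−27x⁸ − 9x⁷ − 57x⁶ + 24x⁵ − 58x⁴ − 14x³ − 17x² + 71x + 35) ÷ lead(D) = −27x⁸ ÷ −3x² = 9x⁶. Subtract (9x⁶)·D = −27x⁸ − 27x⁷ − 63x⁶. Remainder: 18x⁷ + 6x⁶ + 24x⁵ − 58x⁴ − 14x³ − 17x² + 71x + 35.
Step 2: lead(18x⁷ + 6x⁶ + 24x⁵ − 58x⁴ − 14x³ − 17x² + 71x + 35) ÷ lead(D) = 18x⁷ ÷ −3x² = −6x⁵. Subtract (−6x⁵)·D = 18x⁷ + 18x⁶ + 42x⁵. Remainder: −12x⁶ − 18x⁵ − 58x⁴ − 14x³ − 17x² + 71x + 35.
Step 3: lead(−12x⁶ − 18x⁵ − 58x⁴ − 14x³ − 17x² + 71x + 35) ÷ lead(D) = −12x⁶ ÷ −3x² = 4x⁴. Subtract (4x⁴)·D = −12x⁶ − 12x⁵ − 28x⁴. Remainder: −6x⁵ − 30x⁴ − 14x³ − 17x² + 71x + 35.
Step 4: lead(−6x⁵ − 30x⁴ − 14x³ − 17x² + 71x + 35) ÷ lead(D) = −6x⁵ ÷ −3x² = 2x³. Subtract (2x³)·D = −6x⁵ − 6x⁴ − 14x³. Remainder: −24x⁴ − 17x² + 71x + 35.
Step 5: lead(−24x⁴ − 17x² + 71x + 35) ÷ lead(D) = −24x⁴ ÷ −3x² = 8x². Subtract (8x²)·D = −24x⁴ − 24x³ − 56x². Remainder: 24x³ + 39x² + 71x + 35.
Step 6: lead(24x³ + 39x² + 71x + 35) ÷ lead(D) = 24x³ ÷ −3x² = −8x. Subtract (−8x)·D = 24x³ + 24x² + 56x. Remainder: 15x² + 15x + 35.
Step 7: lead(15x² + 15x + 35) ÷ lead(D) = 15x² ÷ −3x² = −5. Subtract (−5)·D = 15x² + 15x + 35. Remainder: 0.

Q = [9, -6, 4, 2, 8, -8, -5]; R = [0]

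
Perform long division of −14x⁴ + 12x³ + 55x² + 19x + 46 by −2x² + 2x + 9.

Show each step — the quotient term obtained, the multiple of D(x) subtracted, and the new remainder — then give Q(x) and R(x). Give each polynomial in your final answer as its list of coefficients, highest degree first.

Q = [7, 1, 5]; R = [1]

Step 1: lead(−14x⁴ + 12x³ + 55x² + 19x + 46) ÷ lead(D) = −14x⁴ ÷ −2x² = 7x². Subtract (7x²)·D = −14x⁴ + 14x³ + 63x². Remainder: −2x³ − 8x² + 19x + 46.
Step 2: lead(−2x³ − 8x² + 19x + 46) ÷ lead(D) = −2x³ ÷ −2x² = x. Subtract (x)·D = −2x³ + 2x² + 9x. Remainder: −10x² + 10x + 46.
Step 3: lead(−10x² + 10x + 46) ÷ lead(D) = −10x² ÷ −2x² = 5. Subtract (5)·D = −10x² + 10x + 45. Remainder: 1.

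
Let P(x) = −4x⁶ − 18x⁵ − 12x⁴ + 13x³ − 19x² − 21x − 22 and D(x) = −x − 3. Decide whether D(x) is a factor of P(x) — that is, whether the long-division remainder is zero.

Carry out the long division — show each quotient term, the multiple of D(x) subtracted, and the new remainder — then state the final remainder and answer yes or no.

Step 1: lead(−4x⁶ − 18x⁵ − 12x⁴ + 13x³ − 19x² − 21x − 22) ÷ lead(D) = −4x⁶ ÷ −x = 4x⁵. Subtract (4x⁵)·D = −4x⁶ − 12x⁵. Remainder: −6x⁵ − 12x⁴ + 13x³ − 19x² − 21x − 22.
Step 2: lead(−6x⁵ − 12x⁴ + 13x³ − 19x² − 21x − 22) ÷ lead(D) = −6x⁵ ÷ −x = 6x⁴. Subtract (6x⁴)·D = −6x⁵ − 18x⁴. Remainder: 6x⁴ + 13x³ − 19x² − 21x − 22.
Step 3: lead(6x⁴ + 13x³ − 19x² − 21x − 22) ÷ lead(D) = 6x⁴ ÷ −x = −6x³. Subtract (−6x³)·D = 6x⁴ + 18x³. Remainder: −5x³ − 19x² − 21x − 22.
Step 4: lead(−5x³ − 19x² − 21x − 22) ÷ lead(D) = −5x³ ÷ −x = 5x². Subtract (5x²)·D = −5x³ − 15x². Remainder: −4x² − 21x − 22.
Step 5: lead(−4x² − 21x − 22) ÷ lead(D) = −4x² ÷ −x = 4x. Subtract (4x)·D = −4x² − 12x. Remainder: −9x − 22.
Step 6: lead(−9x − 22) ÷ lead(D) = −9x ÷ −x = 9. Subtract (9)·D = −9x − 27. Remainder: 5.

R(x) = 5, so D(x) is not a factor of P(x). no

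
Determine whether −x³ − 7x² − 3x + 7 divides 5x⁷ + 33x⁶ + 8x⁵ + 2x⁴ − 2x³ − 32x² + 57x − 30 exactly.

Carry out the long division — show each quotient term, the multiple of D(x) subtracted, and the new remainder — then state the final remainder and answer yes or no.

Step 1: lead(5x⁷ + 33x⁶ + 8x⁵ + 2x⁴ − 2x³ − 32x² + 57x − 30) ÷ lead(D) = 5x⁷ ÷ −x³ = −5x⁴. Subtract (−5x⁴)·D = 5x⁷ + 35x⁶ + 15x⁵ − 35x⁴. Remainder: −2x⁶ − 7x⁵ + 37x⁴ − 2x³ − 32x² + 57x − 30.
Step 2: lead(−2x⁶ − 7x⁵ + 37x⁴ − 2x³ − 32x² + 57x − 30) ÷ lead(D) = −2x⁶ ÷ −x³ = 2x³. Subtract (2x³)·D = −2x⁶ − 14x⁵ − 6x⁴ + 14x³. Remainder: 7x⁵ + 43x⁴ − 16x³ − 32x² + 57x − 30.
Step 3: lead(7x⁵ + 43x⁴ − 16x³ − 32x² + 57x − 30) ÷ lead(D) = 7x⁵ ÷ −x³ = −7x². Subtract (−7x²)·D = 7x⁵ + 49x⁴ + 21x³ − 49x². Remainder: −6x⁴ − 37x³ + 17x² + 57x − 30.
Step 4: lead(−6x⁴ − 37x³ + 17x² + 57x − 30) ÷ lead(D) = −6x⁴ ÷ −x³ = 6x. Subtract (6x)·D = −6x⁴ − 42x³ − 18x² + 42x. Remainder: 5x³ + 35x² + 15x − 30.
Step 5: lead(5x³ + 35x² + 15x − 30) ÷ lead(D) = 5x³ ÷ −x³ = −5. Subtract (−5)·D = 5x³ + 35x² + 15x − 35. Remainder: 5.

R(x) = 5, so D(x) is not a factor of P(x). no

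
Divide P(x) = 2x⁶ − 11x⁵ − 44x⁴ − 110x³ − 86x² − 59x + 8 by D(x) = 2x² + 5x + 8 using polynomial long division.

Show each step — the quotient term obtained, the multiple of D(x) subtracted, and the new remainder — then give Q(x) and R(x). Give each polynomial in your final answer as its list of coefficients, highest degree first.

Q = [1, -8, -6, -8, 1]; R = [0]

Step 1: lead(2x⁶ − 11x⁵ − 44x⁴ − 110x³ − 86x² − 59x + 8) ÷ lead(D) = 2x⁶ ÷ 2x² = x⁴. Subtract (x⁴)·D = 2x⁶ + 5x⁵ + 8x⁴. Remainder: −16x⁵ − 52x⁴ − 110x³ − 86x² − 59x + 8.
Step 2: lead(−16x⁵ − 52x⁴ − 110x³ − 86x² − 59x + 8) ÷ lead(D) = −16x⁵ ÷ 2x² = −8x³. Subtract (−8x³)·D = −16x⁵ − 40x⁴ − 64x³. Remainder: −12x⁴ − 46x³ − 86x² − 59x + 8.
Step 3: lead(−12x⁴ − 46x³ − 86x² − 59x + 8) ÷ lead(D) = −12x⁴ ÷ 2x² = −6x². Subtract (−6x²)·D = −12x⁴ − 30x³ − 48x². Remainder: −16x³ − 38x² − 59x + 8.
Step 4: lead(−16x³ − 38x² − 59x + 8) ÷ lead(D) = −16x³ ÷ 2x² = −8x. Subtract (−8x)·D = −16x³ − 40x² − 64x. Remainder: 2x² + 5x + 8.
Step 5: lead(2x² + 5x + 8) ÷ lead(D) = 2x² ÷ 2x² = 1. Subtract (1)·D = 2x² + 5x + 8. Remainder: 0.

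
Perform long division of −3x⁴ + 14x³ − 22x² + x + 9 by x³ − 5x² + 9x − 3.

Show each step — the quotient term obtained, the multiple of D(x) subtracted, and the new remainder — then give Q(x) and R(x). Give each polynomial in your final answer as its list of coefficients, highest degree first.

Q = [-3, -1]; R = [1, 6]

Step 1: lead(−3x⁴ + 14x³ − 22x² + x + 9) ÷ lead(D) = −3x⁴ ÷ x³ = −3x. Subtract (−3x)·D = −3x⁴ + 15x³ − 27x² + 9x. Remainder: −x³ + 5x² − 8x + 9.
Step 2: lead(−x³ + 5x² − 8x + 9) ÷ lead(D) = −x³ ÷ x³ = −1. Subtract (−1)·D = −x³ + 5x² − 9x + 3. Remainder: x + 6.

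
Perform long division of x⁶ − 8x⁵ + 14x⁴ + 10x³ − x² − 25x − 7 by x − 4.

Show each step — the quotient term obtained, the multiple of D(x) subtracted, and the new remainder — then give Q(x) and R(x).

Step 1: lead(x⁶ − 8x⁵ + 14x⁴ + 10x³ − x² − 25x − 7) ÷ lead(D) = x⁶ ÷ x = x⁵. Subtract (x⁵)·D = x⁶ − 4x⁵. Remainder: −4x⁵ + 14x⁴ + 10x³ − x² − 25x − 7.
Step 2: lead(−4x⁵ + 14x⁴ + 10x³ − x² − 25x − 7) ÷ lead(D) = −4x⁵ ÷ x = −4x⁴. Subtract (−4x⁴)·D = −4x⁵ + 16x⁴. Remainder: −2x⁴ + 10x³ − x² − 25x − 7.
Step 3: lead(−2x⁴ + 10x³ − x² − 25x − 7) ÷ lead(D) = −2x⁴ ÷ x = −2x³. Subtract (−2x³)·D = −2x⁴ + 8x³. Remainder: 2x³ − x² − 25x − 7.
Step 4: lead(2x³ − x² − 25x − 7) ÷ lead(D) = 2x³ ÷ x = 2x². Subtract (2x²)·D = 2x³ − 8x². Remainder: 7x² − 25x − 7.
Step 5: lead(7x² − 25x − 7) ÷ lead(D) = 7x² ÷ x = 7x. Subtract (7x)·D = 7x² − 28x. Remainder: 3x − 7.
Step 6: lead(3x − 7) ÷ lead(D) = 3x ÷ x = 3. Subtract (3)·D = 3x − 12. Remainder: 5.

Q(x) = x⁵ − 4x⁴ − 2x³ + 2x² + 7x + 3; R(x) = 5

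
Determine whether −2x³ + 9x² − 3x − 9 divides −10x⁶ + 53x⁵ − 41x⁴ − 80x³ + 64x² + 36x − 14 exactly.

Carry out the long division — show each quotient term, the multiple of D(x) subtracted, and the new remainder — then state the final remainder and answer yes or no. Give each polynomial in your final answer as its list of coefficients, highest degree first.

Step 1: lead(−10x⁶ + 53x⁵ − 41x⁴ − 80x³ + 64x² + 36x − 14) ÷ lead(D) = −10x⁶ ÷ −2x³ = 5x³. Subtract (5x³)·D = −10x⁶ + 45x⁵ − 15x⁴ − 45x³. Remainder: 8x⁵ − 26x⁴ − 35x³ + 64x² + 36x − 14.
Step 2: lead(8x⁵ − 26x⁴ − 35x³ + 64x² + 36x − 14) ÷ lead(D) = 8x⁵ ÷ −2x³ = −4x². Subtract (−4x²)·D = 8x⁵ − 36x⁴ + 12x³ + 36x². Remainder: 10x⁴ − 47x³ + 28x² + 36x − 14.
Step 3: lead(10x⁴ − 47x³ + 28x² + 36x − 14) ÷ lead(D) = 10x⁴ ÷ −2x³ = −5x. Subtract (−5x)·D = 10x⁴ − 45x³ + 15x² + 45x. Remainder: −2x³ + 13x² − 9x − 14.
Step 4: lead(−2x³ + 13x² − 9x − 14) ÷ lead(D) = −2x³ ÷ −2x³ = 1. Subtract (1)·D = −2x³ + 9x² − 3x − 9. Remainder: 4x² − 6x − 5.

R = [4, -6, -5], so D(x) is not a factor of P(x). no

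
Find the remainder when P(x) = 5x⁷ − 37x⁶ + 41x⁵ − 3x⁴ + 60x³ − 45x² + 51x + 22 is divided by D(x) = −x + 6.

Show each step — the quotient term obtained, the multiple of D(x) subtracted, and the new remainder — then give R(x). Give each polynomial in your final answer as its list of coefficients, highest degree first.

Step 1: lead(5x⁷ − 37x⁶ + 41x⁵ − 3x⁴ + 60x³ − 45x² + 51x + 22) ÷ lead(D) = 5x⁷ ÷ −x = −5x⁶. Subtract (−5x⁶)·D = 5x⁷ − 30x⁶. Remainder: −7x⁶ + 41x⁵ − 3x⁴ + 60x³ − 45x² + 51x + 22.
Step 2: lead(−7x⁶ + 41x⁵ − 3x⁴ + 60x³ − 45x² + 51x + 22) ÷ lead(D) = −7x⁶ ÷ −x = 7x⁵. Subtract (7x⁵)·D = −7x⁶ + 42x⁵. Remainder: −x⁵ − 3x⁴ + 60x³ − 45x² + 51x + 22.
Step 3: lead(−x⁵ − 3x⁴ + 60x³ − 45x² + 51x + 22) ÷ lead(D) = −x⁵ ÷ −x = x⁴. Subtract (x⁴)·D = −x⁵ + 6x⁴. Remainder: −9x⁴ + 60x³ − 45x² + 51x + 22.
Step 4: lead(−9x⁴ + 60x³ − 45x² + 51x + 22) ÷ lead(D) = −9x⁴ ÷ −x = 9x³. Subtract (9x³)·D = −9x⁴ + 54x³. Remainder: 6x³ − 45x² + 51x + 22.
Step 5: lead(6x³ − 45x² + 51x + 22) ÷ lead(D) = 6x³ ÷ −x = −6x². Subtract (−6x²)·D = 6x³ − 36x². Remainder: −9x² + 51x + 22.
Step 6: lead(−9x² + 51x + 22) ÷ lead(D) = −9x² ÷ −x = 9x. Subtract (9x)·D = −9x² + 54x. Remainder: −3x + 22.
Step 7: lead(−3x + 22) ÷ lead(D) = −3x ÷ −x = 3. Subtract (3)·D = −3x + 18. Remainder: 4.

R = [4]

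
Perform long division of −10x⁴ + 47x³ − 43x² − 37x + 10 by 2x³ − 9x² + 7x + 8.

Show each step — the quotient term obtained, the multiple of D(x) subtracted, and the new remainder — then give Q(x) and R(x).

Q(x) = −5x + 1; R(x) = x² − 4x + 2

Step 1: lead(−10x⁴ + 47x³ − 43x² − 37x + 10) ÷ lead(D) = −10x⁴ ÷ 2x³ = −5x. Subtract (−5x)·D = −10x⁴ + 45x³ − 35x² − 40x. Remainder: 2x³ − 8x² + 3x + 10.
Step 2: lead(2x³ − 8x² + 3x + 10) ÷ lead(D) = 2x³ ÷ 2x³ = 1. Subtract (1)·D = 2x³ − 9x² + 7x + 8. Remainder: x² − 4x + 2.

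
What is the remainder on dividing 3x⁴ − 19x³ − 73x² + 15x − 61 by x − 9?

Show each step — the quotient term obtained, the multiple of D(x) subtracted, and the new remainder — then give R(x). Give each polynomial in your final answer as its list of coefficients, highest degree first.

Step 1: lead(3x⁴ − 19x³ − 73x² + 15x − 61) ÷ lead(D) = 3x⁴ ÷ x = 3x³. Subtract (3x³)·D = 3x⁴ − 27x³. Remainder: 8x³ − 73x² + 15x − 61.
Step 2: lead(8x³ − 73x² + 15x − 61) ÷ lead(D) = 8x³ ÷ x = 8x². Subtract (8x²)·D = 8x³ − 72x². Remainder: −x² + 15x − 61.
Step 3: lead(−x² + 15x − 61) ÷ lead(D) = −x² ÷ x = −x. Subtract (−x)·D = −x² + 9x. Remainder: 6x − 61.
Step 4: lead(6x − 61) ÷ lead(D) = 6x ÷ x = 6. Subtract (6)·D = 6x − 54. Remainder: −7.

R = [-7]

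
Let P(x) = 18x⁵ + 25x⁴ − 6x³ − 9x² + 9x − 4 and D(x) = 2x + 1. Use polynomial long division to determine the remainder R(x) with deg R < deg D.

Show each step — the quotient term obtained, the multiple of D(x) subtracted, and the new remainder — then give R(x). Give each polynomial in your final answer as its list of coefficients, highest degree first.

Step 1: lead(18x⁵ + 25x⁴ − 6x³ − 9x² + 9x − 4) ÷ lead(D) = 18x⁵ ÷ 2x = 9x⁴. Subtract (9x⁴)·D = 18x⁵ + 9x⁴. Remainder: 16x⁴ − 6x³ − 9x² + 9x − 4.
Step 2: lead(16x⁴ − 6x³ − 9x² + 9x − 4) ÷ lead(D) = 16x⁴ ÷ 2x = 8x³. Subtract (8x³)·D = 16x⁴ + 8x³. Remainder: −14x³ − 9x² + 9x − 4.
Step 3: lead(−14x³ − 9x² + 9x − 4) ÷ lead(D) = −14x³ ÷ 2x = −7x². Subtract (−7x²)·D = −14x³ − 7x². Remainder: −2x² + 9x − 4.
Step 4: lead(−2x² + 9x − 4) ÷ lead(D) = −2x² ÷ 2x = −x. Subtract (−x)·D = −2x² − x. Remainder: 10x − 4.
Step 5: lead(10x − 4) ÷ lead(D) = 10x ÷ 2x = 5. Subtract (5)·D = 10x + 5. Remainder: −9.

R = [-9]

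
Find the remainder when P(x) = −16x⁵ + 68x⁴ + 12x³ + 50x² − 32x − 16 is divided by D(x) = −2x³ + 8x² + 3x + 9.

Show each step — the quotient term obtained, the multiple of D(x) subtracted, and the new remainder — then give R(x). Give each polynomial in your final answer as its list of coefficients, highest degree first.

R = [-8, 2]

Step 1: lead(−16x⁵ + 68x⁴ + 12x³ + 50x² − 32x − 16) ÷ lead(D) = −16x⁵ ÷ −2x³ = 8x². Subtract (8x²)·D = −16x⁵ + 64x⁴ + 24x³ + 72x². Remainder: 4x⁴ − 12x³ − 22x² − 32x − 16.
Step 2: lead(4x⁴ − 12x³ − 22x² − 32x − 16) ÷ lead(D) = 4x⁴ ÷ −2x³ = −2x. Subtract (−2x)·D = 4x⁴ − 16x³ − 6x² − 18x. Remainder: 4x³ − 16x² − 14x − 16.
Step 3: lead(4x³ − 16x² − 14x − 16) ÷ lead(D) = 4x³ ÷ −2x³ = −2. Subtract (−2)·D = 4x³ − 16x² − 6x − 18. Remainder: −8x + 2.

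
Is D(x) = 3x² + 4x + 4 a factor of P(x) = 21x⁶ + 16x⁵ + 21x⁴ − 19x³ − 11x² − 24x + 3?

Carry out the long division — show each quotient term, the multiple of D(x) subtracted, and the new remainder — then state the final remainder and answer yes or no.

Step 1: lead(21x⁶ + 16x⁵ + 21x⁴ − 19x³ − 11x² − 24x + 3) ÷ lead(D) = 21x⁶ ÷ 3x² = 7x⁴. Subtract (7x⁴)·D = 21x⁶ + 28x⁵ + 28x⁴. Remainder: −12x⁵ − 7x⁴ − 19x³ − 11x² − 24x + 3.
Step 2: lead(−12x⁵ − 7x⁴ − 19x³ − 11x² − 24x + 3) ÷ lead(D) = −12x⁵ ÷ 3x² = −4x³. Subtract (−4x³)·D = −12x⁵ − 16x⁴ − 16x³. Remainder: 9x⁴ − 3x³ − 11x² − 24x + 3.
Step 3: lead(9x⁴ − 3x³ − 11x² − 24x + 3) ÷ lead(D) = 9x⁴ ÷ 3x² = 3x². Subtract (3x²)·D = 9x⁴ + 12x³ + 12x². Remainder: −15x³ − 23x² − 24x + 3.
Step 4: lead(−15x³ − 23x² − 24x + 3) ÷ lead(D) = −15x³ ÷ 3x² = −5x. Subtract (−5x)·D = −15x³ − 20x² − 20x. Remainder: −3x² − 4x + 3.
Step 5: lead(−3x² − 4x + 3) ÷ lead(D) = −3x² ÷ 3x² = −1. Subtract (−1)·D = −3x² − 4x − 4. Remainder: 7.

R(x) = 7, so D(x) is not a factor of P(x). no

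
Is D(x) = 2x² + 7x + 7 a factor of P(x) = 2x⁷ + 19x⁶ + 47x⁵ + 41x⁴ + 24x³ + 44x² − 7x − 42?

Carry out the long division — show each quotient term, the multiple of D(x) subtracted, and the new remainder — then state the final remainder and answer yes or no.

Step 1: lead(2x⁷ + 19x⁶ + 47x⁵ + 41x⁴ + 24x³ + 44x² − 7x − 42) ÷ lead(D) = 2x⁷ ÷ 2x² = x⁵. Subtract (x⁵)·D = 2x⁷ + 7x⁶ + 7x⁵. Remainder: 12x⁶ + 40x⁵ + 41x⁴ + 24x³ + 44x² − 7x − 42.
Step 2: lead(12x⁶ + 40x⁵ + 41x⁴ + 24x³ + 44x² − 7x − 42) ÷ lead(D) = 12x⁶ ÷ 2x² = 6x⁴. Subtract (6x⁴)·D = 12x⁶ + 42x⁵ + 42x⁴. Remainder: −2x⁵ − x⁴ + 24x³ + 44x² − 7x − 42.
Step 3: lead(−2x⁵ − x⁴ + 24x³ + 44x² − 7x − 42) ÷ lead(D) = −2x⁵ ÷ 2x² = −x³. Subtract (−x³)·D = −2x⁵ − 7x⁴ − 7x³. Remainder: 6x⁴ + 31x³ + 44x² − 7x − 42.
Step 4: lead(6x⁴ + 31x³ + 44x² − 7x − 42) ÷ lead(D) = 6x⁴ ÷ 2x² = 3x². Subtract (3x²)·D = 6x⁴ + 21x³ + 21x². Remainder: 10x³ + 23x² − 7x − 42.
Step 5: lead(10x³ + 23x² − 7x − 42) ÷ lead(D) = 10x³ ÷ 2x² = 5x. Subtract (5x)·D = 10x³ + 35x² + 35x. Remainder: −12x² − 42x − 42.
Step 6: lead(−12x² − 42x − 42) ÷ lead(D) = −12x² ÷ 2x² = −6. Subtract (−6)·D = −12x² − 42x − 42. Remainder: 0.

R(x) = 0, so D(x) is a factor of P(x). yes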